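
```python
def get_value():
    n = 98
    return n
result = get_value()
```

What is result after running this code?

Step 1: get_value() defines n = 98 in its local scope.
Step 2: return n finds the local variable n = 98.
Step 3: result = 98

The answer is 98.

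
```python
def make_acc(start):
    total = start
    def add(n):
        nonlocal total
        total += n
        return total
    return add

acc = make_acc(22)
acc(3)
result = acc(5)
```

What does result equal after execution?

Step 1: make_acc(22) creates closure with total = 22.
Step 2: First acc(3): total = 22 + 3 = 25.
Step 3: Second acc(5): total = 25 + 5 = 30. result = 30

The answer is 30.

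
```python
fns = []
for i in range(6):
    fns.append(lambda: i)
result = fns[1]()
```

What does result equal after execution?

Step 1: The loop creates 6 lambdas, all referencing the same variable i.
Step 2: After the loop, i = 5 (final value).
Step 3: fns[1]() looks up i at call time and finds 5. This is the late binding gotcha. result = 5

The answer is 5.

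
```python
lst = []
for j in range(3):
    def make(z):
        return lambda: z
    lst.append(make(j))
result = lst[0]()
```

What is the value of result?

Step 1: make(j) creates a new scope capturing z = j at call time.
Step 2: lst[0] = make(0), so its lambda captures z = 0.
Step 3: result = 0 (closure factory fixes late binding)

The answer is 0.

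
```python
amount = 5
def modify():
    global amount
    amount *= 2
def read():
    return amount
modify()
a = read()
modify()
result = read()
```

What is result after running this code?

Step 1: amount = 5.
Step 2: First modify(): amount = 5 * 2 = 10.
Step 3: Second modify(): amount = 10 * 2 = 20.
Step 4: read() returns 20

The answer is 20.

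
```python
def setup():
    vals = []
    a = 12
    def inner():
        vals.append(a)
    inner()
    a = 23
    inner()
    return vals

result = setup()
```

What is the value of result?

Step 1: a = 12. inner() appends current a to vals.
Step 2: First inner(): appends 12. Then a = 23.
Step 3: Second inner(): appends 23 (closure sees updated a). result = [12, 23]

The answer is [12, 23].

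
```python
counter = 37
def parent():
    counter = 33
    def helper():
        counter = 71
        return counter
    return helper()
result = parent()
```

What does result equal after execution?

Step 1: Three scopes define counter: global (37), parent (33), helper (71).
Step 2: helper() has its own local counter = 71, which shadows both enclosing and global.
Step 3: result = 71 (local wins in LEGB)

The answer is 71.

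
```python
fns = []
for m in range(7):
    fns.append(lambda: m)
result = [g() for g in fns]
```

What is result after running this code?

Step 1: All 7 lambdas share the same variable m.
Step 2: After the loop, m = 6.
Step 3: Each call returns 6. result = [6, 6, 6, 6, 6, 6, 6]

The answer is [6, 6, 6, 6, 6, 6, 6].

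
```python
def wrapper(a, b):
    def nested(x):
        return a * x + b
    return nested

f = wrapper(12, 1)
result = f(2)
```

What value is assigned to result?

Step 1: wrapper(12, 1) captures a = 12, b = 1.
Step 2: f(2) computes 12 * 2 + 1 = 25.
Step 3: result = 25

The answer is 25.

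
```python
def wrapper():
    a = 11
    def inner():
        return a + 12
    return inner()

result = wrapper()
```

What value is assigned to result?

Step 1: wrapper() defines a = 11.
Step 2: inner() reads a = 11 from enclosing scope, returns 11 + 12 = 23.
Step 3: result = 23

The answer is 23.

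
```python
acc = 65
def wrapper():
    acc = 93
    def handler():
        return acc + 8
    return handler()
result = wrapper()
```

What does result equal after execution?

Step 1: wrapper() shadows global acc with acc = 93.
Step 2: handler() finds acc = 93 in enclosing scope, computes 93 + 8 = 101.
Step 3: result = 101

The answer is 101.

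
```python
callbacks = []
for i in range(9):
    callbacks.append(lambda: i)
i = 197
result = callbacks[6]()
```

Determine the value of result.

Step 1: Lambdas capture the variable i by reference, not by value.
Step 2: After the loop, i is reassigned to 197.
Step 3: callbacks[6]() looks up the current i = 197. result = 197

The answer is 197.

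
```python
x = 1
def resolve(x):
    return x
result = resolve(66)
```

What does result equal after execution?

Step 1: Global x = 1.
Step 2: resolve(66) takes parameter x = 66, which shadows the global.
Step 3: result = 66

The answer is 66.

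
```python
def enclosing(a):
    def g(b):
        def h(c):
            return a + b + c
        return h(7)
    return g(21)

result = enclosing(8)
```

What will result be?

Step 1: a = 8, b = 21, c = 7 across three nested scopes.
Step 2: h() accesses all three via LEGB rule.
Step 3: result = 8 + 21 + 7 = 36

The answer is 36.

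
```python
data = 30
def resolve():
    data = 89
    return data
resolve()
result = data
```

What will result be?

Step 1: Global data = 30.
Step 2: resolve() creates local data = 89 (shadow, not modification).
Step 3: After resolve() returns, global data is unchanged. result = 30

The answer is 30.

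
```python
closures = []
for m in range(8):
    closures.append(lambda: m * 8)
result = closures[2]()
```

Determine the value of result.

Step 1: All lambdas reference the same variable m (late binding).
Step 2: After the loop, m = 7. Every lambda returns m * 8.
Step 3: closures[2]() = 7 * 8 = 56

The answer is 56.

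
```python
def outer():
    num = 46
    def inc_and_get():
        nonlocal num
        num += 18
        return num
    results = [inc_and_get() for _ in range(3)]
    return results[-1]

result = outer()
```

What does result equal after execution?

Step 1: num = 46.
Step 2: Three calls to inc_and_get(), each adding 18.
Step 3: Last value = 46 + 18 * 3 = 100

The answer is 100.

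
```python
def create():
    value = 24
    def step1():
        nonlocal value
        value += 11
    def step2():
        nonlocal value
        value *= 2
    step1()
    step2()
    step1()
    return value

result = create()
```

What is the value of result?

Step 1: value = 24.
Step 2: step1(): value = 24 + 11 = 35.
Step 3: step2(): value = 35 * 2 = 70.
Step 4: step1(): value = 70 + 11 = 81. result = 81

The answer is 81.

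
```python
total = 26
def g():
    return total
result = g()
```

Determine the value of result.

Step 1: total = 26 is defined in the global scope.
Step 2: g() looks up total. No local total exists, so Python checks the global scope via LEGB rule and finds total = 26.
Step 3: result = 26

The answer is 26.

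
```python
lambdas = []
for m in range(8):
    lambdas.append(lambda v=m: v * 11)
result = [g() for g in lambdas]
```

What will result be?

Step 1: Default arg v=m captures m at each iteration.
Step 2: lambdas[k] has v defaulting to k, returns k * 11.
Step 3: result = [0, 11, 22, 33, 44, 55, 66, 77]

The answer is [0, 11, 22, 33, 44, 55, 66, 77].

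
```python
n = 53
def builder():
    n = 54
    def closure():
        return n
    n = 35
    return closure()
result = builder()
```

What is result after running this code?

Step 1: builder() sets n = 54, then later n = 35.
Step 2: closure() is called after n is reassigned to 35. Closures capture variables by reference, not by value.
Step 3: result = 35

The answer is 35.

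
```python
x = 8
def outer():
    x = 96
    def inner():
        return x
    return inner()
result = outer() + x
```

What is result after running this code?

Step 1: Global x = 8. outer() shadows with x = 96.
Step 2: inner() returns enclosing x = 96. outer() = 96.
Step 3: result = 96 + global x (8) = 104

The answer is 104.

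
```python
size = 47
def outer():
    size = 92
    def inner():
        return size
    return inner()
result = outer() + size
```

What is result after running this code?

Step 1: Global size = 47. outer() shadows with size = 92.
Step 2: inner() returns enclosing size = 92. outer() = 92.
Step 3: result = 92 + global size (47) = 139

The answer is 139.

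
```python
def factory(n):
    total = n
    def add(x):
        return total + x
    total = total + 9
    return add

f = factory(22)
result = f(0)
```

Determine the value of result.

Step 1: factory(22) sets total = 22, then total = 22 + 9 = 31.
Step 2: Closures capture by reference, so add sees total = 31.
Step 3: f(0) returns 31 + 0 = 31

The answer is 31.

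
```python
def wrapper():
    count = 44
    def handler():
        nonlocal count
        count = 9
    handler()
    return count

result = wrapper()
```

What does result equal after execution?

Step 1: wrapper() sets count = 44.
Step 2: handler() uses nonlocal to reassign count = 9.
Step 3: result = 9

The answer is 9.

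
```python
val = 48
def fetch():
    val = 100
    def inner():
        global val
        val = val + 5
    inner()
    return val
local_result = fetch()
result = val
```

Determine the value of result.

Step 1: Global val = 48. fetch() creates local val = 100.
Step 2: inner() declares global val and adds 5: global val = 48 + 5 = 53.
Step 3: fetch() returns its local val = 100 (unaffected by inner).
Step 4: result = global val = 53

The answer is 53.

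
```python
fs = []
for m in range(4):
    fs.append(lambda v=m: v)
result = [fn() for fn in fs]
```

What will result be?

Step 1: Default arg v=m captures m at each iteration.
Step 2: Each lambda has its own default: 0, 1, ..., 3.
Step 3: result = [0, 1, 2, 3]

The answer is [0, 1, 2, 3].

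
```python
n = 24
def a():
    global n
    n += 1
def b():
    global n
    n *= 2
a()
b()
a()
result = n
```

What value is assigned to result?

Step 1: n = 24.
Step 2: a(): n = 24 + 1 = 25.
Step 3: b(): n = 25 * 2 = 50.
Step 4: a(): n = 50 + 1 = 51

The answer is 51.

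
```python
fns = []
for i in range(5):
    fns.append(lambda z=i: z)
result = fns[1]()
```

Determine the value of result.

Step 1: Default argument z=i captures i's value at each iteration.
Step 2: fns[1] captured z = 1 when i was 1.
Step 3: result = 1

The answer is 1.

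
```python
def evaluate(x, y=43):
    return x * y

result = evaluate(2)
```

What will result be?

Step 1: evaluate(2) uses default y = 43.
Step 2: Returns 2 * 43 = 86.
Step 3: result = 86

The answer is 86.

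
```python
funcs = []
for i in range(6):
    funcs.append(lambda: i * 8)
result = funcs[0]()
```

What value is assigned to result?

Step 1: All lambdas reference the same variable i (late binding).
Step 2: After the loop, i = 5. Every lambda returns i * 8.
Step 3: funcs[0]() = 5 * 8 = 40

The answer is 40.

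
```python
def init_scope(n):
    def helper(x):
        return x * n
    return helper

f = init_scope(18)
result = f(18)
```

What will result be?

Step 1: init_scope(18) creates a closure capturing n = 18.
Step 2: f(18) computes 18 * 18 = 324.
Step 3: result = 324

The answer is 324.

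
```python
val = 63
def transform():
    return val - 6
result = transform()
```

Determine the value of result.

Step 1: val = 63 is defined globally.
Step 2: transform() looks up val from global scope = 63, then computes 63 - 6 = 57.
Step 3: result = 57

The answer is 57.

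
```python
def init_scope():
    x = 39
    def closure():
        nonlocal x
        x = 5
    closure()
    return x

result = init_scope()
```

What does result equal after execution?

Step 1: init_scope() sets x = 39.
Step 2: closure() uses nonlocal to reassign x = 5.
Step 3: result = 5

The answer is 5.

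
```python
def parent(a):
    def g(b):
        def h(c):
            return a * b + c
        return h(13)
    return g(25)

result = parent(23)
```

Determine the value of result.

Step 1: a = 23, b = 25, c = 13.
Step 2: h() computes a * b + c = 23 * 25 + 13 = 588.
Step 3: result = 588

The answer is 588.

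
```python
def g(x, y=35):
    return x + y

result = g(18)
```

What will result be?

Step 1: g(18) uses default y = 35.
Step 2: Returns 18 + 35 = 53.
Step 3: result = 53

The answer is 53.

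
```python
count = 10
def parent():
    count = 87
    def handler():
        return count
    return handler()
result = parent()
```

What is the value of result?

Step 1: count = 10 globally, but parent() defines count = 87 locally.
Step 2: handler() looks up count. Not in local scope, so checks enclosing scope (parent) and finds count = 87.
Step 3: result = 87

The answer is 87.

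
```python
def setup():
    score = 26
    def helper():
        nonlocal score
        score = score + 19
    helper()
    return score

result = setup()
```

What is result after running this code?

Step 1: setup() sets score = 26.
Step 2: helper() uses nonlocal to modify score in setup's scope: score = 26 + 19 = 45.
Step 3: setup() returns the modified score = 45

The answer is 45.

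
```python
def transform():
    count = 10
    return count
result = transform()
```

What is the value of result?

Step 1: transform() defines count = 10 in its local scope.
Step 2: return count finds the local variable count = 10.
Step 3: result = 10

The answer is 10.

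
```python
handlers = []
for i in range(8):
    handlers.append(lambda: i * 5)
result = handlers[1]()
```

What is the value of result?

Step 1: All lambdas reference the same variable i (late binding).
Step 2: After the loop, i = 7. Every lambda returns i * 5.
Step 3: handlers[1]() = 7 * 5 = 35

The answer is 35.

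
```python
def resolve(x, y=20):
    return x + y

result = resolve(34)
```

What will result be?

Step 1: resolve(34) uses default y = 20.
Step 2: Returns 34 + 20 = 54.
Step 3: result = 54

The answer is 54.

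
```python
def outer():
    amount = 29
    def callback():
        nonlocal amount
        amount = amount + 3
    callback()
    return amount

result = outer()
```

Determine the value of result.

Step 1: outer() sets amount = 29.
Step 2: callback() uses nonlocal to modify amount in outer's scope: amount = 29 + 3 = 32.
Step 3: outer() returns the modified amount = 32

The answer is 32.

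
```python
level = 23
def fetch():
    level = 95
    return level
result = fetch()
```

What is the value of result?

Step 1: Global level = 23.
Step 2: fetch() creates local level = 95, shadowing the global.
Step 3: Returns local level = 95. result = 95

The answer is 95.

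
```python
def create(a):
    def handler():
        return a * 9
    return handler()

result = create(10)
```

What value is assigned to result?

Step 1: create(10) binds parameter a = 10.
Step 2: handler() accesses a = 10 from enclosing scope.
Step 3: result = 10 * 9 = 90

The answer is 90.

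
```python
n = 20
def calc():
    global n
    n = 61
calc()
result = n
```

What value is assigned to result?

Step 1: n = 20 globally.
Step 2: calc() declares global n and sets it to 61.
Step 3: After calc(), global n = 61. result = 61

The answer is 61.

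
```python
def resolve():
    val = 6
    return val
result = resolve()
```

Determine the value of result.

Step 1: resolve() defines val = 6 in its local scope.
Step 2: return val finds the local variable val = 6.
Step 3: result = 6

The answer is 6.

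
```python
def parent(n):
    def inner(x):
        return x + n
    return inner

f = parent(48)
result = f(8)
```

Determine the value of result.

Step 1: parent(48) creates a closure that captures n = 48.
Step 2: f(8) calls the closure with x = 8, returning 8 + 48 = 56.
Step 3: result = 56

The answer is 56.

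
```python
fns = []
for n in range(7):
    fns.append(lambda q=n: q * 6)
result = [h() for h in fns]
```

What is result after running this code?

Step 1: Default arg q=n captures n at each iteration.
Step 2: fns[k] has q defaulting to k, returns k * 6.
Step 3: result = [0, 6, 12, 18, 24, 30, 36]

The answer is [0, 6, 12, 18, 24, 30, 36].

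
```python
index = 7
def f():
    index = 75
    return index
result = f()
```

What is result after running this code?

Step 1: Global index = 7.
Step 2: f() creates local index = 75, shadowing the global.
Step 3: Returns local index = 75. result = 75

The answer is 75.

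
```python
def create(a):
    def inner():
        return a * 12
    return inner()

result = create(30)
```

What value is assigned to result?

Step 1: create(30) binds parameter a = 30.
Step 2: inner() accesses a = 30 from enclosing scope.
Step 3: result = 30 * 12 = 360

The answer is 360.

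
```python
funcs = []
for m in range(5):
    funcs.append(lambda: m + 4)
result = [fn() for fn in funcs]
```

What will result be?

Step 1: All lambdas capture m by reference. After the loop, m = 4.
Step 2: Each call returns 4 + 4 = 8.
Step 3: result = [8, 8, 8, 8, 8]

The answer is [8, 8, 8, 8, 8].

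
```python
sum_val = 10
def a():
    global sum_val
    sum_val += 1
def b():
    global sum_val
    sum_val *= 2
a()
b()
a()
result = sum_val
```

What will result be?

Step 1: sum_val = 10.
Step 2: a(): sum_val = 10 + 1 = 11.
Step 3: b(): sum_val = 11 * 2 = 22.
Step 4: a(): sum_val = 22 + 1 = 23

The answer is 23.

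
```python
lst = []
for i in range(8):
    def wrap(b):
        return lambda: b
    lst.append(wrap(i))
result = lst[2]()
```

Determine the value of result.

Step 1: wrap(i) creates a new scope capturing b = i at call time.
Step 2: lst[2] = wrap(2), so its lambda captures b = 2.
Step 3: result = 2 (closure factory fixes late binding)

The answer is 2.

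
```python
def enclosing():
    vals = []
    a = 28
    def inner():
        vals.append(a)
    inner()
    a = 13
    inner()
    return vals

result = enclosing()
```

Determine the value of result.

Step 1: a = 28. inner() appends current a to vals.
Step 2: First inner(): appends 28. Then a = 13.
Step 3: Second inner(): appends 13 (closure sees updated a). result = [28, 13]

The answer is [28, 13].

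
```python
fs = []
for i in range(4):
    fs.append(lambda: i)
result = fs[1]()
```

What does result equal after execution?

Step 1: The loop creates 4 lambdas, all referencing the same variable i.
Step 2: After the loop, i = 3 (final value).
Step 3: fs[1]() looks up i at call time and finds 3. This is the late binding gotcha. result = 3

The answer is 3.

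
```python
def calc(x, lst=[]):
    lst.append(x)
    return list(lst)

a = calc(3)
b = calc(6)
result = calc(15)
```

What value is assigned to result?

Step 1: Default list is shared. list() creates copies for return values.
Step 2: Internal list grows: [3] -> [3, 6] -> [3, 6, 15].
Step 3: result = [3, 6, 15]

The answer is [3, 6, 15].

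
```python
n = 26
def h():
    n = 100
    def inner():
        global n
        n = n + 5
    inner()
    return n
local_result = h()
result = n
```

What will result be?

Step 1: Global n = 26. h() creates local n = 100.
Step 2: inner() declares global n and adds 5: global n = 26 + 5 = 31.
Step 3: h() returns its local n = 100 (unaffected by inner).
Step 4: result = global n = 31

The answer is 31.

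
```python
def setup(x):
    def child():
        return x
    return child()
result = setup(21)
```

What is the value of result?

Step 1: setup(21) binds parameter x = 21.
Step 2: child() looks up x in enclosing scope and finds the parameter x = 21.
Step 3: result = 21

The answer is 21.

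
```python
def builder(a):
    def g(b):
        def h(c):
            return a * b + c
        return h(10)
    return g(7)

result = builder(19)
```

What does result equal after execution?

Step 1: a = 19, b = 7, c = 10.
Step 2: h() computes a * b + c = 19 * 7 + 10 = 143.
Step 3: result = 143

The answer is 143.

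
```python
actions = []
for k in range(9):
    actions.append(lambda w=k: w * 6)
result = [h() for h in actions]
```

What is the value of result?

Step 1: Default arg w=k captures k at each iteration.
Step 2: actions[k] has w defaulting to k, returns k * 6.
Step 3: result = [0, 6, 12, 18, 24, 30, 36, 42, 48]

The answer is [0, 6, 12, 18, 24, 30, 36, 42, 48].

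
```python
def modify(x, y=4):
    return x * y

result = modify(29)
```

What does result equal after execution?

Step 1: modify(29) uses default y = 4.
Step 2: Returns 29 * 4 = 116.
Step 3: result = 116

The answer is 116.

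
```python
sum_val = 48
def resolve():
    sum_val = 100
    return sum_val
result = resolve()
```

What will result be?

Step 1: Global sum_val = 48.
Step 2: resolve() creates local sum_val = 100, shadowing the global.
Step 3: Returns local sum_val = 100. result = 100

The answer is 100.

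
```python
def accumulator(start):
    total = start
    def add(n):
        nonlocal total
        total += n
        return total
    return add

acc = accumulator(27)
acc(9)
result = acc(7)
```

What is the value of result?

Step 1: accumulator(27) creates closure with total = 27.
Step 2: First acc(9): total = 27 + 9 = 36.
Step 3: Second acc(7): total = 36 + 7 = 43. result = 43

The answer is 43.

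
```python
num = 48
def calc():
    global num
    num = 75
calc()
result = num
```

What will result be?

Step 1: num = 48 globally.
Step 2: calc() declares global num and sets it to 75.
Step 3: After calc(), global num = 75. result = 75

The answer is 75.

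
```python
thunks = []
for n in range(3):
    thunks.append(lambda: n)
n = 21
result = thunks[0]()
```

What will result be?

Step 1: Lambdas capture the variable n by reference, not by value.
Step 2: After the loop, n is reassigned to 21.
Step 3: thunks[0]() looks up the current n = 21. result = 21

The answer is 21.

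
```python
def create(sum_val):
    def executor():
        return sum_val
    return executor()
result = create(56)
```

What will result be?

Step 1: create(56) binds parameter sum_val = 56.
Step 2: executor() looks up sum_val in enclosing scope and finds the parameter sum_val = 56.
Step 3: result = 56

The answer is 56.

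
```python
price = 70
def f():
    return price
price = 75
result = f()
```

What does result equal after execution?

Step 1: price is first set to 70, then reassigned to 75.
Step 2: f() is called after the reassignment, so it looks up the current global price = 75.
Step 3: result = 75

The answer is 75.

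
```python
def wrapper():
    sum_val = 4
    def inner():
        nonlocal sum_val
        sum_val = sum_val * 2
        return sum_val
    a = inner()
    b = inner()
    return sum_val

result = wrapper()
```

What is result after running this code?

Step 1: sum_val starts at 4.
Step 2: First inner(): sum_val = 4 * 2 = 8.
Step 3: Second inner(): sum_val = 8 * 2 = 16.
Step 4: result = 16

The answer is 16.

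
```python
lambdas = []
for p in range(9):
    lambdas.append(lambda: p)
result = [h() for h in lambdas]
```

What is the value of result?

Step 1: All 9 lambdas share the same variable p.
Step 2: After the loop, p = 8.
Step 3: Each call returns 8. result = [8, 8, 8, 8, 8, 8, 8, 8, 8]

The answer is [8, 8, 8, 8, 8, 8, 8, 8, 8].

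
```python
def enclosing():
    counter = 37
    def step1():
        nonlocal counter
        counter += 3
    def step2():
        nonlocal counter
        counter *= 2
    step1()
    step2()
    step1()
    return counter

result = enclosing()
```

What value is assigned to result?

Step 1: counter = 37.
Step 2: step1(): counter = 37 + 3 = 40.
Step 3: step2(): counter = 40 * 2 = 80.
Step 4: step1(): counter = 80 + 3 = 83. result = 83

The answer is 83.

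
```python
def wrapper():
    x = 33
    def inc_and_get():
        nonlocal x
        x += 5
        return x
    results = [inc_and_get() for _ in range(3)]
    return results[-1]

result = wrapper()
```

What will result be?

Step 1: x = 33.
Step 2: Three calls to inc_and_get(), each adding 5.
Step 3: Last value = 33 + 5 * 3 = 48

The answer is 48.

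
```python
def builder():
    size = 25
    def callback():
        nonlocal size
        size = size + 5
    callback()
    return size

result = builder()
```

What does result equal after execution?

Step 1: builder() sets size = 25.
Step 2: callback() uses nonlocal to modify size in builder's scope: size = 25 + 5 = 30.
Step 3: builder() returns the modified size = 30

The answer is 30.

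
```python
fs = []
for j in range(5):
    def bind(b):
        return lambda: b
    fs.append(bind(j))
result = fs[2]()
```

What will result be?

Step 1: bind(j) creates a new scope capturing b = j at call time.
Step 2: fs[2] = bind(2), so its lambda captures b = 2.
Step 3: result = 2 (closure factory fixes late binding)

The answer is 2.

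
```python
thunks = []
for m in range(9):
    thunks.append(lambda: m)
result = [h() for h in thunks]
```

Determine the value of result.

Step 1: All 9 lambdas share the same variable m.
Step 2: After the loop, m = 8.
Step 3: Each call returns 8. result = [8, 8, 8, 8, 8, 8, 8, 8, 8]

The answer is [8, 8, 8, 8, 8, 8, 8, 8, 8].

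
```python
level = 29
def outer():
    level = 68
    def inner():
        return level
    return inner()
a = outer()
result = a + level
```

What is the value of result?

Step 1: outer() has local level = 68. inner() reads from enclosing.
Step 2: outer() returns 68. Global level = 29 unchanged.
Step 3: result = 68 + 29 = 97

The answer is 97.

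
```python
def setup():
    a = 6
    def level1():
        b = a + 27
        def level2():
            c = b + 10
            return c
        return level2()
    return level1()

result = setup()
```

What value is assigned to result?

Step 1: a = 6. b = a + 27 = 33.
Step 2: c = b + 10 = 33 + 10 = 43.
Step 3: result = 43

The answer is 43.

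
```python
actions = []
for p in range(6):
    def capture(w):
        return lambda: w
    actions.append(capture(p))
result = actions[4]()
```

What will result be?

Step 1: capture(p) creates a new scope capturing w = p at call time.
Step 2: actions[4] = capture(4), so its lambda captures w = 4.
Step 3: result = 4 (closure factory fixes late binding)

The answer is 4.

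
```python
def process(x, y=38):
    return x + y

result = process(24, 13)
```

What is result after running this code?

Step 1: process(24, 13) overrides default y with 13.
Step 2: Returns 24 + 13 = 37.
Step 3: result = 37

The answer is 37.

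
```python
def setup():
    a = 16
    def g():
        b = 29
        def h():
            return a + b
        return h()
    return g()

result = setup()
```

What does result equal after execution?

Step 1: setup() defines a = 16. g() defines b = 29.
Step 2: h() accesses both from enclosing scopes: a = 16, b = 29.
Step 3: result = 16 + 29 = 45

The answer is 45.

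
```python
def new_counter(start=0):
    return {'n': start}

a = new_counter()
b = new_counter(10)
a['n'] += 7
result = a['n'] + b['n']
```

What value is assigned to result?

Step 1: new_counter() returns a new dict each call (immutable default 0).
Step 2: a = {'n': 0}, b = {'n': 10}.
Step 3: a['n'] += 7 = 7. result = 7 + 10 = 17

The answer is 17.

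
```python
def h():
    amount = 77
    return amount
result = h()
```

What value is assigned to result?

Step 1: h() defines amount = 77 in its local scope.
Step 2: return amount finds the local variable amount = 77.
Step 3: result = 77

The answer is 77.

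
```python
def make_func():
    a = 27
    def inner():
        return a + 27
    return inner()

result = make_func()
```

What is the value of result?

Step 1: make_func() defines a = 27.
Step 2: inner() reads a = 27 from enclosing scope, returns 27 + 27 = 54.
Step 3: result = 54

The answer is 54.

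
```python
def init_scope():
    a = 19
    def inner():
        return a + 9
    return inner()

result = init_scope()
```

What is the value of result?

Step 1: init_scope() defines a = 19.
Step 2: inner() reads a = 19 from enclosing scope, returns 19 + 9 = 28.
Step 3: result = 28

The answer is 28.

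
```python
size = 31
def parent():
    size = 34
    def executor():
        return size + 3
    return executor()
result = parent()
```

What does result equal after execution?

Step 1: parent() shadows global size with size = 34.
Step 2: executor() finds size = 34 in enclosing scope, computes 34 + 3 = 37.
Step 3: result = 37

The answer is 37.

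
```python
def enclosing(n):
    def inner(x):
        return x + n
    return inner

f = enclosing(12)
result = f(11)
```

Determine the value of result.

Step 1: enclosing(12) creates a closure that captures n = 12.
Step 2: f(11) calls the closure with x = 11, returning 11 + 12 = 23.
Step 3: result = 23

The answer is 23.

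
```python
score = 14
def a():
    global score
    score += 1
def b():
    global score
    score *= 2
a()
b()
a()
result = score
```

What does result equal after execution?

Step 1: score = 14.
Step 2: a(): score = 14 + 1 = 15.
Step 3: b(): score = 15 * 2 = 30.
Step 4: a(): score = 30 + 1 = 31

The answer is 31.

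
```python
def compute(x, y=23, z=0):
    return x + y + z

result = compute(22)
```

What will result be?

Step 1: compute(22) uses defaults y = 23, z = 0.
Step 2: Returns 22 + 23 + 0 = 45.
Step 3: result = 45

The answer is 45.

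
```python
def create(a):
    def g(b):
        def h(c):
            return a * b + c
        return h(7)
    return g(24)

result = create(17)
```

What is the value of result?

Step 1: a = 17, b = 24, c = 7.
Step 2: h() computes a * b + c = 17 * 24 + 7 = 415.
Step 3: result = 415

The answer is 415.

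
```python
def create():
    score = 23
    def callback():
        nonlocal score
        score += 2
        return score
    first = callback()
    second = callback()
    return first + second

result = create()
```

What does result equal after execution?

Step 1: score starts at 23.
Step 2: First call: score = 23 + 2 = 25, returns 25.
Step 3: Second call: score = 25 + 2 = 27, returns 27.
Step 4: result = 25 + 27 = 52

The answer is 52.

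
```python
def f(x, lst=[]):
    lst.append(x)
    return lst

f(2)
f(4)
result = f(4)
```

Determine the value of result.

Step 1: Mutable default argument gotcha! The list [] is created once.
Step 2: Each call appends to the SAME list: [2], [2, 4], [2, 4, 4].
Step 3: result = [2, 4, 4]

The answer is [2, 4, 4].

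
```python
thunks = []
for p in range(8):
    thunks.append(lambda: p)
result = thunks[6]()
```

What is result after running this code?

Step 1: The loop creates 8 lambdas, all referencing the same variable p.
Step 2: After the loop, p = 7 (final value).
Step 3: thunks[6]() looks up p at call time and finds 7. This is the late binding gotcha. result = 7

The answer is 7.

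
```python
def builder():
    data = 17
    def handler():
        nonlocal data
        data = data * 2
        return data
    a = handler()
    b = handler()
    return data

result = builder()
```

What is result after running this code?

Step 1: data starts at 17.
Step 2: First handler(): data = 17 * 2 = 34.
Step 3: Second handler(): data = 34 * 2 = 68.
Step 4: result = 68

The answer is 68.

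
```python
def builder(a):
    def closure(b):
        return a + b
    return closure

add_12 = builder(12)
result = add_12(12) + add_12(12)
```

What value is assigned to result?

Step 1: add_12 captures a = 12.
Step 2: add_12(12) = 12 + 12 = 24, called twice.
Step 3: result = 24 + 24 = 48

The answer is 48.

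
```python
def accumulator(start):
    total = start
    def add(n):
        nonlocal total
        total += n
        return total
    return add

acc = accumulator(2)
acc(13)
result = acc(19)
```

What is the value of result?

Step 1: accumulator(2) creates closure with total = 2.
Step 2: First acc(13): total = 2 + 13 = 15.
Step 3: Second acc(19): total = 15 + 19 = 34. result = 34

The answer is 34.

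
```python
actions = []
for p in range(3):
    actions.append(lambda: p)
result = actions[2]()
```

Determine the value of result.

Step 1: The loop creates 3 lambdas, all referencing the same variable p.
Step 2: After the loop, p = 2 (final value).
Step 3: actions[2]() looks up p at call time and finds 2. This is the late binding gotcha. result = 2

The answer is 2.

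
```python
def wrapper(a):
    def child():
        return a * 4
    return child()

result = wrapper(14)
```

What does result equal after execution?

Step 1: wrapper(14) binds parameter a = 14.
Step 2: child() accesses a = 14 from enclosing scope.
Step 3: result = 14 * 4 = 56

The answer is 56.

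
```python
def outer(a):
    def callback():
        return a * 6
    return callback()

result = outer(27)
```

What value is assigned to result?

Step 1: outer(27) binds parameter a = 27.
Step 2: callback() accesses a = 27 from enclosing scope.
Step 3: result = 27 * 6 = 162

The answer is 162.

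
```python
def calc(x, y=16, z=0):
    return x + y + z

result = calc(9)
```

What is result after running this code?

Step 1: calc(9) uses defaults y = 16, z = 0.
Step 2: Returns 9 + 16 + 0 = 25.
Step 3: result = 25

The answer is 25.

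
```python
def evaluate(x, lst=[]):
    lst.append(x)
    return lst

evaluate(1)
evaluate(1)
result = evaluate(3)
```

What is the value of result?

Step 1: Mutable default argument gotcha! The list [] is created once.
Step 2: Each call appends to the SAME list: [1], [1, 1], [1, 1, 3].
Step 3: result = [1, 1, 3]

The answer is [1, 1, 3].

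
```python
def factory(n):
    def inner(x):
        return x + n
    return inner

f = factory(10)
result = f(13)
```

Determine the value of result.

Step 1: factory(10) creates a closure that captures n = 10.
Step 2: f(13) calls the closure with x = 13, returning 13 + 10 = 23.
Step 3: result = 23

The answer is 23.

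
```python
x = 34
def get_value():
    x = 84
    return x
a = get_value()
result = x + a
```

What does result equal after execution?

Step 1: Global x = 34. get_value() returns local x = 84.
Step 2: a = 84. Global x still = 34.
Step 3: result = 34 + 84 = 118

The answer is 118.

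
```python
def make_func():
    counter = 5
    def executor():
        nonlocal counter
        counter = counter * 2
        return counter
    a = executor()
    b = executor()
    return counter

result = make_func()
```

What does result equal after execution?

Step 1: counter starts at 5.
Step 2: First executor(): counter = 5 * 2 = 10.
Step 3: Second executor(): counter = 10 * 2 = 20.
Step 4: result = 20

The answer is 20.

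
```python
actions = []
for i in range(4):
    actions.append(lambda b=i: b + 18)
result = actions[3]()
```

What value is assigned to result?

Step 1: Default argument b=i captures i's value at definition time.
Step 2: actions[3] was defined when i = 3, so b defaults to 3.
Step 3: result = 3 + 18 = 21 (default arg fixes the late binding issue)

The answer is 21.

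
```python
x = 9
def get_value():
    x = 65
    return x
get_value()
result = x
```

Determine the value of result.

Step 1: x = 9 globally.
Step 2: get_value() creates a LOCAL x = 65 (no global keyword!).
Step 3: The global x is unchanged. result = 9

The answer is 9.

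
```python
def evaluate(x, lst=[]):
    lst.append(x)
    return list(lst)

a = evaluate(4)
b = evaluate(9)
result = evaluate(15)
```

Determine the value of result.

Step 1: Default list is shared. list() creates copies for return values.
Step 2: Internal list grows: [4] -> [4, 9] -> [4, 9, 15].
Step 3: result = [4, 9, 15]

The answer is [4, 9, 15].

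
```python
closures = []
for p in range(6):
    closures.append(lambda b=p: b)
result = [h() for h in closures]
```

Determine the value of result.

Step 1: Default arg b=p captures p at each iteration.
Step 2: Each lambda has its own default: 0, 1, ..., 5.
Step 3: result = [0, 1, 2, 3, 4, 5]

The answer is [0, 1, 2, 3, 4, 5].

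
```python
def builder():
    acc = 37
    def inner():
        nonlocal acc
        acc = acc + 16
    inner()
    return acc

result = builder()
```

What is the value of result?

Step 1: builder() sets acc = 37.
Step 2: inner() uses nonlocal to modify acc in builder's scope: acc = 37 + 16 = 53.
Step 3: builder() returns the modified acc = 53

The answer is 53.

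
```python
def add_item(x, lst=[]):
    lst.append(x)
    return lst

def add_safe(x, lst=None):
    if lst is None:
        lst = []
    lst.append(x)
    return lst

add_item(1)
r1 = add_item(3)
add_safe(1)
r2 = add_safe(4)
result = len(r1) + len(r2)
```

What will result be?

Step 1: add_item shares mutable default: after 2 calls, lst = [1, 3], len = 2.
Step 2: add_safe creates fresh list each time: r2 = [4], len = 1.
Step 3: result = 2 + 1 = 3

The answer is 3.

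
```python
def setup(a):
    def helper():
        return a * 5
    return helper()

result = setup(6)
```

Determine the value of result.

Step 1: setup(6) binds parameter a = 6.
Step 2: helper() accesses a = 6 from enclosing scope.
Step 3: result = 6 * 5 = 30

The answer is 30.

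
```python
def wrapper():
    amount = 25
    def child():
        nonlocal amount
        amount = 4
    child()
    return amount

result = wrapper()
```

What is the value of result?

Step 1: wrapper() sets amount = 25.
Step 2: child() uses nonlocal to reassign amount = 4.
Step 3: result = 4

The answer is 4.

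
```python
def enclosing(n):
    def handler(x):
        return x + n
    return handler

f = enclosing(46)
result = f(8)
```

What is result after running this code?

Step 1: enclosing(46) creates a closure that captures n = 46.
Step 2: f(8) calls the closure with x = 8, returning 8 + 46 = 54.
Step 3: result = 54

The answer is 54.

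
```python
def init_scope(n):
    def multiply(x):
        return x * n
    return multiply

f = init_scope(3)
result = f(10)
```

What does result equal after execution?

Step 1: init_scope(3) returns multiply closure with n = 3.
Step 2: f(10) computes 10 * 3 = 30.
Step 3: result = 30

The answer is 30.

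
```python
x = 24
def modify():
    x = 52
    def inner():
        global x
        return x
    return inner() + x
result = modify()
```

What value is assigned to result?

Step 1: Global x = 24. modify() shadows with local x = 52.
Step 2: inner() uses global keyword, so inner() returns global x = 24.
Step 3: modify() returns 24 + 52 = 76

The answer is 76.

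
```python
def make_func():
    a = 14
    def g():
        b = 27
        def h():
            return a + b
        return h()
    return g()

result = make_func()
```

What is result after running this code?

Step 1: make_func() defines a = 14. g() defines b = 27.
Step 2: h() accesses both from enclosing scopes: a = 14, b = 27.
Step 3: result = 14 + 27 = 41

The answer is 41.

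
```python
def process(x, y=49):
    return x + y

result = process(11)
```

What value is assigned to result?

Step 1: process(11) uses default y = 49.
Step 2: Returns 11 + 49 = 60.
Step 3: result = 60

The answer is 60.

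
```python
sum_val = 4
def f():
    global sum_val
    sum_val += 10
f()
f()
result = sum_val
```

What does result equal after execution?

Step 1: sum_val = 4.
Step 2: First f(): sum_val = 4 + 10 = 14.
Step 3: Second f(): sum_val = 14 + 10 = 24. result = 24

The answer is 24.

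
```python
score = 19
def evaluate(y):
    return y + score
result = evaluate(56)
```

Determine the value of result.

Step 1: score = 19 is defined globally.
Step 2: evaluate(56) uses parameter y = 56 and looks up score from global scope = 19.
Step 3: result = 56 + 19 = 75

The answer is 75.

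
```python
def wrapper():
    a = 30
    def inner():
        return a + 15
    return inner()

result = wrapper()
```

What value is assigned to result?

Step 1: wrapper() defines a = 30.
Step 2: inner() reads a = 30 from enclosing scope, returns 30 + 15 = 45.
Step 3: result = 45

The answer is 45.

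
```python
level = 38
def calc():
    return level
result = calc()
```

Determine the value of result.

Step 1: level = 38 is defined in the global scope.
Step 2: calc() looks up level. No local level exists, so Python checks the global scope via LEGB rule and finds level = 38.
Step 3: result = 38

The answer is 38.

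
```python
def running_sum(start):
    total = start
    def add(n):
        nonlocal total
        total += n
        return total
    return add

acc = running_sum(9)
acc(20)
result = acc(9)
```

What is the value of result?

Step 1: running_sum(9) creates closure with total = 9.
Step 2: First acc(20): total = 9 + 20 = 29.
Step 3: Second acc(9): total = 29 + 9 = 38. result = 38

The answer is 38.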